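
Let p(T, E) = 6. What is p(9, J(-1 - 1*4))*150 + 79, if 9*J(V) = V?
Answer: 979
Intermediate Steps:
J(V) = V/9
p(9, J(-1 - 1*4))*150 + 79 = 6*150 + 79 = 900 + 79 = 979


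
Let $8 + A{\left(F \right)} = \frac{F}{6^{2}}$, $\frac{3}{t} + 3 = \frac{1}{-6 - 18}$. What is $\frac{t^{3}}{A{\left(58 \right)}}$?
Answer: $\frac{6718464}{44736955} \approx 0.15018$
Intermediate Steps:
$t = - \frac{72}{73}$ ($t = \frac{3}{-3 + \frac{1}{-6 - 18}} = \frac{3}{-3 + \frac{1}{-24}} = \frac{3}{-3 - \frac{1}{24}} = \frac{3}{- \frac{73}{24}} = 3 \left(- \frac{24}{73}\right) = - \frac{72}{73} \approx -0.9863$)
$A{\left(F \right)} = -8 + \frac{F}{36}$ ($A{\left(F \right)} = -8 + \frac{F}{6^{2}} = -8 + \frac{F}{36}$)
$\frac{t^{3}}{A{\left(58 \right)}} = \frac{\left(- \frac{72}{73}\right)^{3}}{-8 + \frac{1}{36} \cdot 58} = - \frac{373248}{389017 \left(-8 + \frac{29}{18}\right)} = - \frac{373248}{389017 \left(- \frac{115}{18}\right)} = \left(- \frac{373248}{389017}\right) \left(- \frac{18}{115}\right) = \frac{6718464}{44736955}$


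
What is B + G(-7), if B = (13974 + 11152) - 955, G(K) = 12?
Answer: 24183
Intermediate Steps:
B = 24171 (B = 25126 - 955 = 24171)
B + G(-7) = 24171 + 12 = 24183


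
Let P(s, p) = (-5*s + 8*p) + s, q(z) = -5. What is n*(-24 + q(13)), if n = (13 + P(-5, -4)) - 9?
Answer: 232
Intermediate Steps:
P(s, p) = -4*s + 8*p
n = -8 (n = (13 + (-4*(-5) + 8*(-4))) - 9 = (13 + (20 - 32)) - 9 = (13 - 12) - 9 = 1 - 9 = -8)
n*(-24 + q(13)) = -8*(-24 - 5) = -8*(-29) = 232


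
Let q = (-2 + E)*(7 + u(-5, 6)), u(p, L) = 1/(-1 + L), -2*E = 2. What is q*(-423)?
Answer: 45684/5 ≈ 9136.8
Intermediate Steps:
E = -1 (E = -1/2*2 = -1)
q = -108/5 (q = (-2 - 1)*(7 + 1/(-1 + 6)) = -3*(7 + 1/5) = -3*36/5 = -108/5 ≈ -21.600)
q*(-423) = -108/5*(-423) = 45684/5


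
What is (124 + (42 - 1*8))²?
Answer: 24964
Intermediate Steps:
(124 + (42 - 1*8))² = (124 + (42 - 8))² = (124 + 34)² = 158² = 24964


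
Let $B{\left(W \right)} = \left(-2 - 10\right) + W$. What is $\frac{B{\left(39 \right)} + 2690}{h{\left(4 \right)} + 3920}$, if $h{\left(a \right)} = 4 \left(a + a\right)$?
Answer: $\frac{11}{16} \approx 0.6875$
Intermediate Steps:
$B{\left(W \right)} = -12 + W$
$h{\left(a \right)} = 8 a$ ($h{\left(a \right)} = 4 \cdot 2 a = 8 a$)
$\frac{B{\left(39 \right)} + 2690}{h{\left(4 \right)} + 3920} = \frac{\left(-12 + 39\right) + 2690}{8 \cdot 4 + 3920} = \frac{27 + 2690}{32 + 3920} = \frac{2717}{3952} = 2717 \cdot \frac{1}{3952} = \frac{11}{16}$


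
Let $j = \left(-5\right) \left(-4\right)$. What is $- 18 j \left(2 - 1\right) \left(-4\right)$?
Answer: $1440$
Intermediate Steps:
$j = 20$
$- 18 j \left(2 - 1\right) \left(-4\right) = \left(-18\right) 20 \left(2 - 1\right) \left(-4\right) = - 360 \cdot 1 \left(-4\right) = \left(-360\right) \left(-4\right) = 1440$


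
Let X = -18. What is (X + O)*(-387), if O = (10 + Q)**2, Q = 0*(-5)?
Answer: -31734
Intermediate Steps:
Q = 0
O = 100 (O = (10 + 0)**2 = 10**2 = 100)
(X + O)*(-387) = (-18 + 100)*(-387) = 82*(-387) = -31734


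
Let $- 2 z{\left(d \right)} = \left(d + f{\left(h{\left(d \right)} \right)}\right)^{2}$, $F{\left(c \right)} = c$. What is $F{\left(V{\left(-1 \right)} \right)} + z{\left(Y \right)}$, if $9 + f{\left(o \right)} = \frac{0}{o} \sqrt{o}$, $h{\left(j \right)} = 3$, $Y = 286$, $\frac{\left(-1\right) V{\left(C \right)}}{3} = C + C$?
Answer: $- \frac{76717}{2} \approx -38359.0$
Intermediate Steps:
$V{\left(C \right)} = - 6 C$ ($V{\left(C \right)} = - 3 \left(C + C\right) = - 3 \cdot 2 C = - 6 C$)
$f{\left(o \right)} = -9$ ($f{\left(o \right)} = -9 + \frac{0}{o} \sqrt{o} = -9 + 0 \sqrt{o} = -9 + 0 = -9$)
$z{\left(d \right)} = - \frac{\left(-9 + d\right)^{2}}{2}$ ($z{\left(d \right)} = - \frac{\left(d - 9\right)^{2}}{2} = - \frac{\left(-9 + d\right)^{2}}{2}$)
$F{\left(V{\left(-1 \right)} \right)} + z{\left(Y \right)} = \left(-6\right) \left(-1\right) - \frac{\left(-9 + 286\right)^{2}}{2} = 6 - \frac{277^{2}}{2} = 6 - \frac{76729}{2} = - \frac{76717}{2}$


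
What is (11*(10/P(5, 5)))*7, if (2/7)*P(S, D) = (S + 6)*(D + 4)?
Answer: 20/9 ≈ 2.2222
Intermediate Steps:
P(S, D) = 7*(4 + D)*(6 + S)/2 (P(S, D) = 7*((S + 6)*(D + 4))/2 = 7*((6 + S)*(4 + D))/2 = 7*((4 + D)*(6 + S))/2 = 7*(4 + D)*(6 + S)/2)
(11*(10/P(5, 5)))*7 = (11*(10/(84 + 14*5 + 21*5 + (7/2)*5*5)))*7 = (11*(10/(84 + 70 + 105 + 175/2)))*7 = (11*(10/(693/2)))*7 = (11*(10*(2/693)))*7 = (11*(20/693))*7 = (20/63)*7 = 20/9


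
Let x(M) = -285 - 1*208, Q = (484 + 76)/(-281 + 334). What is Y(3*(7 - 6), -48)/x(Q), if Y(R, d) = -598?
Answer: 598/493 ≈ 1.2130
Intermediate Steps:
Q = 560/53 ≈ 10.566
x(M) = -493 (x(M) = -285 - 208 = -493)
Y(3*(7 - 6), -48)/x(Q) = -598/(-493) = -598*(-1/493) = 598/493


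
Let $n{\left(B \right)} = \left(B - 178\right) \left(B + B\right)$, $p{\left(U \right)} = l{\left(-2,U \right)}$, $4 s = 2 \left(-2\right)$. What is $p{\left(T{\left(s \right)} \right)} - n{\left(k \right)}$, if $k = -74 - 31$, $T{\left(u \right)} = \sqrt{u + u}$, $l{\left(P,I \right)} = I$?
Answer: $-59430 + i \sqrt{2} \approx -59430.0 + 1.4142 i$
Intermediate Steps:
$s = -1$ ($s = \frac{2 \left(-2\right)}{4} = \frac{1}{4} \left(-4\right) = -1$)
$T{\left(u \right)} = \sqrt{2} \sqrt{u}$ ($T{\left(u \right)} = \sqrt{2 u} = \sqrt{2} \sqrt{u}$)
$p{\left(U \right)} = U$
$k = -105$ ($k = -74 - 31 = -105$)
$n{\left(B \right)} = 2 B \left(-178 + B\right)$ ($n{\left(B \right)} = \left(-178 + B\right) 2 B = 2 B \left(-178 + B\right)$)
$p{\left(T{\left(s \right)} \right)} - n{\left(k \right)} = \sqrt{2} \sqrt{-1} - 2 \left(-105\right) \left(-178 - 105\right) = \sqrt{2} i - 2 \left(-105\right) \left(-283\right) = i \sqrt{2} - 59430 = -59430 + i \sqrt{2}$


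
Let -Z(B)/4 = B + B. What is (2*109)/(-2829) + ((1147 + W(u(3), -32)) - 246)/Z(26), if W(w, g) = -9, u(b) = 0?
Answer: -642203/147108 ≈ -4.3655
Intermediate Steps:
Z(B) = -8*B (Z(B) = -4*(B + B) = -8*B)
(2*109)/(-2829) + ((1147 + W(u(3), -32)) - 246)/Z(26) = (2*109)/(-2829) + ((1147 - 9) - 246)/((-8*26)) = 218*(-1/2829) + (1138 - 246)/(-208) = -218/2829 + 892*(-1/208) = -218/2829 - 223/52 = -642203/147108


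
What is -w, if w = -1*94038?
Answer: 94038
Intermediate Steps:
w = -94038
-w = -1*(-94038) = 94038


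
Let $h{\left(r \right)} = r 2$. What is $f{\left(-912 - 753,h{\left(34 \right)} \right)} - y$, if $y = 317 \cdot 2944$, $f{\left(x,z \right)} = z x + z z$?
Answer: $-1041844$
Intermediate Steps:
$h{\left(r \right)} = 2 r$
$f{\left(x,z \right)} = z^{2} + x z$ ($f{\left(x,z \right)} = x z + z^{2} = z^{2} + x z$)
$y = 933248$
$f{\left(-912 - 753,h{\left(34 \right)} \right)} - y = 2 \cdot 34 \left(\left(-912 - 753\right) + 2 \cdot 34\right) - 933248 = 68 \left(\left(-912 - 753\right) + 68\right) - 933248 = 68 \left(-1665 + 68\right) - 933248 = 68 \left(-1597\right) - 933248 = -108596 - 933248 = -1041844$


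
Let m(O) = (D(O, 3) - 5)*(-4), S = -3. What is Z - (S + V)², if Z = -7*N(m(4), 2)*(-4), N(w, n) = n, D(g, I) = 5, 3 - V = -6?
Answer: 20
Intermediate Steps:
V = 9 (V = 3 - 1*(-6) = 3 + 6 = 9)
m(O) = 0 (m(O) = (5 - 5)*(-4) = 0*(-4) = 0)
Z = 56 (Z = -7*2*(-4) = -14*(-4) = 56)
Z - (S + V)² = 56 - (-3 + 9)² = 56 - 1*6² = 56 - 1*36 = 56 - 36 = 20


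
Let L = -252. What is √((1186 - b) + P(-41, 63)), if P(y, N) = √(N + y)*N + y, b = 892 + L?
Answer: √(505 + 63*√22) ≈ 28.293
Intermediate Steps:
b = 640 (b = 892 - 252 = 640)
P(y, N) = y + N*√(N + y) (P(y, N) = N*√(N + y) + y = y + N*√(N + y))
√((1186 - b) + P(-41, 63)) = √((1186 - 1*640) + (-41 + 63*√(63 - 41))) = √((1186 - 640) + (-41 + 63*√22)) = √(546 + (-41 + 63*√22)) = √(505 + 63*√22)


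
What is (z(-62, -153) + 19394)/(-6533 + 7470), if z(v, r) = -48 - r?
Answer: 19499/937 ≈ 20.810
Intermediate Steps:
(z(-62, -153) + 19394)/(-6533 + 7470) = ((-48 - 1*(-153)) + 19394)/(-6533 + 7470) = ((-48 + 153) + 19394)/937 = (105 + 19394)*(1/937) = 19499*(1/937) = 19499/937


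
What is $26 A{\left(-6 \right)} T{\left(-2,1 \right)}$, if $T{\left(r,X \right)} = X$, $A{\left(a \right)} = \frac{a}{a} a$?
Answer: $-156$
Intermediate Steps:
$A{\left(a \right)} = a$ ($A{\left(a \right)} = 1 a = a$)
$26 A{\left(-6 \right)} T{\left(-2,1 \right)} = 26 \left(-6\right) 1 = \left(-156\right) 1 = -156$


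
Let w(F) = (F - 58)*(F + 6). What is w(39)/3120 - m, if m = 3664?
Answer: -762169/208 ≈ -3664.3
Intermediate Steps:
w(F) = (-58 + F)*(6 + F)
w(39)/3120 - m = (-348 + 39² - 52*39)/3120 - 1*3664 = (-348 + 1521 - 2028)*(1/3120) - 3664 = -855*1/3120 - 3664 = -57/208 - 3664 = -762169/208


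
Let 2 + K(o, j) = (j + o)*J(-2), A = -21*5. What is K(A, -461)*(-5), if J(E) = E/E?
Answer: 2840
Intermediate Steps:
A = -105
J(E) = 1
K(o, j) = -2 + j + o (K(o, j) = -2 + (j + o)*1 = -2 + (j + o) = -2 + j + o)
K(A, -461)*(-5) = (-2 - 461 - 105)*(-5) = -568*(-5) = 2840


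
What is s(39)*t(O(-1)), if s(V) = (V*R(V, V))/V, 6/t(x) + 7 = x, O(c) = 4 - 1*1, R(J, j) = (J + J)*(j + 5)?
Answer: -5148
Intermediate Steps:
R(J, j) = 2*J*(5 + j) (R(J, j) = (2*J)*(5 + j) = 2*J*(5 + j))
O(c) = 3 (O(c) = 4 - 1 = 3)
t(x) = 6/(-7 + x)
s(V) = 2*V*(5 + V) (s(V) = (V*(2*V*(5 + V)))/V = (2*V**2*(5 + V))/V = 2*V*(5 + V))
s(39)*t(O(-1)) = (2*39*(5 + 39))*(6/(-7 + 3)) = (2*39*44)*(6/(-4)) = 3432*(6*(-1/4)) = 3432*(-3/2) = -5148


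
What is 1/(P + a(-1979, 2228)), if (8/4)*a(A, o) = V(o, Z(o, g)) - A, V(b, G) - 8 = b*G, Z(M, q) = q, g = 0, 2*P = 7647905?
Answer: 1/3824946 ≈ 2.6144e-7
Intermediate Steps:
P = 7647905/2 (P = (1/2)*7647905 = 7647905/2 ≈ 3.8240e+6)
V(b, G) = 8 + G*b (V(b, G) = 8 + b*G = 8 + G*b)
a(A, o) = 4 - A/2 (a(A, o) = ((8 + 0*o) - A)/2 = ((8 + 0) - A)/2 = (8 - A)/2 = 4 - A/2)
1/(P + a(-1979, 2228)) = 1/(7647905/2 + (4 - 1/2*(-1979))) = 1/(7647905/2 + (4 + 1979/2)) = 1/(7647905/2 + 1987/2) = 1/3824946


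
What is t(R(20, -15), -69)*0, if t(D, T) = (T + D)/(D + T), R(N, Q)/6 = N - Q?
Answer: 0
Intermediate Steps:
R(N, Q) = -6*Q + 6*N (R(N, Q) = 6*(N - Q) = -6*Q + 6*N)
t(D, T) = 1 (t(D, T) = (D + T)/(D + T) = 1)
t(R(20, -15), -69)*0 = 1*0 = 0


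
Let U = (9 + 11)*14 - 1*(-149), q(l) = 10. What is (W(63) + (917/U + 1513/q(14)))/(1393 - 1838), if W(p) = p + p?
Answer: -1198787/1909050 ≈ -0.62795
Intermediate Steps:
W(p) = 2*p
U = 429 (U = 20*14 + 149 = 280 + 149 = 429)
(W(63) + (917/U + 1513/q(14)))/(1393 - 1838) = (2*63 + (917/429 + 1513/10))/(1393 - 1838) = (126 + (917*(1/429) + 1513*(⅒)))/(-445) = (126 + (917/429 + 1513/10))*(-1/445) = (126 + 658247/4290)*(-1/445) = (1198787/4290)*(-1/445) = -1198787/1909050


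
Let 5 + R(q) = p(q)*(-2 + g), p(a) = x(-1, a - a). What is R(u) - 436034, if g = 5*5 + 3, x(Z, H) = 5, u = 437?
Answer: -435909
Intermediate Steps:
p(a) = 5
g = 28 (g = 25 + 3 = 28)
R(q) = 125 (R(q) = -5 + 5*(-2 + 28) = -5 + 5*26 = -5 + 130 = 125)
R(u) - 436034 = 125 - 436034 = -435909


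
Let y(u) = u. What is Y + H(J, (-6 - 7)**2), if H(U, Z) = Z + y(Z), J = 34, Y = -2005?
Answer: -1667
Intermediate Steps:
H(U, Z) = 2*Z (H(U, Z) = Z + Z = 2*Z)
Y + H(J, (-6 - 7)**2) = -2005 + 2*(-6 - 7)**2 = -2005 + 2*(-13)**2 = -2005 + 2*169 = -2005 + 338 = -1667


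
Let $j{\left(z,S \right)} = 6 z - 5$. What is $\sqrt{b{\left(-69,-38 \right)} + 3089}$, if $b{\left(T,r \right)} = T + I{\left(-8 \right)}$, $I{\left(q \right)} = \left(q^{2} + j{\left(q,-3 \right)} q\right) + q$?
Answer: $10 \sqrt{35} \approx 59.161$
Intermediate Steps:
$j{\left(z,S \right)} = -5 + 6 z$
$I{\left(q \right)} = q + q^{2} + q \left(-5 + 6 q\right)$ ($I{\left(q \right)} = \left(q^{2} + \left(-5 + 6 q\right) q\right) + q = \left(q^{2} + q \left(-5 + 6 q\right)\right) + q = q + q^{2} + q \left(-5 + 6 q\right)$)
$b{\left(T,r \right)} = 480 + T$ ($b{\left(T,r \right)} = T - 8 \left(-4 + 7 \left(-8\right)\right) = T - 8 \left(-4 - 56\right) = T - -480 = T + 480 = 480 + T$)
$\sqrt{b{\left(-69,-38 \right)} + 3089} = \sqrt{\left(480 - 69\right) + 3089} = \sqrt{411 + 3089} = \sqrt{3500} = 10 \sqrt{35}$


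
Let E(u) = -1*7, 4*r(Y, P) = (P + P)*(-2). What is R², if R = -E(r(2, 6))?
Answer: 49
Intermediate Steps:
r(Y, P) = -P (r(Y, P) = ((P + P)*(-2))/4 = ((2*P)*(-2))/4 = (-4*P)/4 = -P)
E(u) = -7
R = 7 (R = -1*(-7) = 7)
R² = 7² = 49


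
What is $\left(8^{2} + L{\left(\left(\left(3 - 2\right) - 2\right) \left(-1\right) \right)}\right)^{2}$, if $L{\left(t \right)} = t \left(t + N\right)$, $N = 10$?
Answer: $5625$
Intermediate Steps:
$L{\left(t \right)} = t \left(10 + t\right)$ ($L{\left(t \right)} = t \left(t + 10\right) = t \left(10 + t\right)$)
$\left(8^{2} + L{\left(\left(\left(3 - 2\right) - 2\right) \left(-1\right) \right)}\right)^{2} = \left(8^{2} + \left(\left(3 - 2\right) - 2\right) \left(-1\right) \left(10 + \left(\left(3 - 2\right) - 2\right) \left(-1\right)\right)\right)^{2} = \left(64 + \left(\left(3 - 2\right) - 2\right) \left(-1\right) \left(10 + \left(\left(3 - 2\right) - 2\right) \left(-1\right)\right)\right)^{2} = \left(64 + \left(1 - 2\right) \left(-1\right) \left(10 + \left(1 - 2\right) \left(-1\right)\right)\right)^{2} = \left(64 + \left(-1\right) \left(-1\right) \left(10 - -1\right)\right)^{2} = \left(64 + 1 \left(10 + 1\right)\right)^{2} = \left(64 + 1 \cdot 11\right)^{2} = \left(64 + 11\right)^{2} = 75^{2} = 5625$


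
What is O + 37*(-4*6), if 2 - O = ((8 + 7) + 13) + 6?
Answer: -920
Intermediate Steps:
O = -32 (O = 2 - (((8 + 7) + 13) + 6) = 2 - ((15 + 13) + 6) = 2 - (28 + 6) = 2 - 1*34 = 2 - 34 = -32)
O + 37*(-4*6) = -32 + 37*(-4*6) = -32 + 37*(-24) = -32 - 888 = -920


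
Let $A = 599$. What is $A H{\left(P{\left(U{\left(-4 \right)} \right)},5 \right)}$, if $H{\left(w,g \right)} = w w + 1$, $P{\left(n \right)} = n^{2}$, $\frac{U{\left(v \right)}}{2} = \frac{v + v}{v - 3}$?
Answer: $\frac{40694263}{2401} \approx 16949.0$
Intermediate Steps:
$U{\left(v \right)} = \frac{4 v}{-3 + v}$ ($U{\left(v \right)} = 2 \frac{v + v}{v - 3} = 2 \frac{2 v}{-3 + v} = \frac{4 v}{-3 + v}$)
$H{\left(w,g \right)} = 1 + w^{2}$ ($H{\left(w,g \right)} = w^{2} + 1 = 1 + w^{2}$)
$A H{\left(P{\left(U{\left(-4 \right)} \right)},5 \right)} = 599 \left(1 + \left(\left(4 \left(-4\right) \frac{1}{-3 - 4}\right)^{2}\right)^{2}\right) = 599 \left(1 + \left(\left(4 \left(-4\right) \frac{1}{-7}\right)^{2}\right)^{2}\right) = 599 \left(1 + \left(\left(4 \left(-4\right) \left(- \frac{1}{7}\right)\right)^{2}\right)^{2}\right) = 599 \left(1 + \left(\left(\frac{16}{7}\right)^{2}\right)^{2}\right) = 599 \left(1 + \left(\frac{256}{49}\right)^{2}\right) = 599 \left(1 + \frac{65536}{2401}\right) = 599 \cdot \frac{67937}{2401} = \frac{40694263}{2401}$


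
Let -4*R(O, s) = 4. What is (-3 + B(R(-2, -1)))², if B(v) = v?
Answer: 16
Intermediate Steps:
R(O, s) = -1 (R(O, s) = -¼*4 = -1)
(-3 + B(R(-2, -1)))² = (-3 - 1)² = (-4)² = 16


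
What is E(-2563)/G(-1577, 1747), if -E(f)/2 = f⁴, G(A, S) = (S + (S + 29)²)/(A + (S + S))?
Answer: -165442290173832474/3155923 ≈ -5.2423e+10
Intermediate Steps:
G(A, S) = (S + (29 + S)²)/(A + 2*S)
E(f) = -2*f⁴
E(-2563)/G(-1577, 1747) = (-2*(-2563)⁴)/(((1747 + (29 + 1747)²)/(-1577 + 2*1747))) = (-2*43151353722961)/(((1747 + 1776²)/(-1577 + 3494))) = -86302707445922*1917/(1747 + 3154176) = -86302707445922/((1/1917)*3155923) = -86302707445922/3155923/1917 = -86302707445922*1917/3155923 = -165442290173832474/3155923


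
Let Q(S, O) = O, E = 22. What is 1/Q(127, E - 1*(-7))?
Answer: 1/29 ≈ 0.034483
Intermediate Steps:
1/Q(127, E - 1*(-7)) = 1/(22 - 1*(-7)) = 1/(22 + 7) = 1/29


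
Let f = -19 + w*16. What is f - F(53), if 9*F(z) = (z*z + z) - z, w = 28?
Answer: 1052/9 ≈ 116.89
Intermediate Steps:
f = 429 (f = -19 + 28*16 = -19 + 448 = 429)
F(z) = z²/9 (F(z) = ((z*z + z) - z)/9 = ((z² + z) - z)/9 = ((z + z²) - z)/9 = z²/9)
f - F(53) = 429 - 53²/9 = 429 - 2809/9 = 1052/9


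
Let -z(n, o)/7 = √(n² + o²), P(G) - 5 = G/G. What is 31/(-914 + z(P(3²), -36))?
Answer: -14167/385064 + 651*√37/385064 ≈ -0.026508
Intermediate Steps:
P(G) = 6 (P(G) = 5 + G/G = 5 + 1 = 6)
z(n, o) = -7*√(n² + o²)
31/(-914 + z(P(3²), -36)) = 31/(-914 - 7*√(6² + (-36)²)) = 31/(-914 - 7*√(36 + 1296)) = 31/(-914 - 42*√37)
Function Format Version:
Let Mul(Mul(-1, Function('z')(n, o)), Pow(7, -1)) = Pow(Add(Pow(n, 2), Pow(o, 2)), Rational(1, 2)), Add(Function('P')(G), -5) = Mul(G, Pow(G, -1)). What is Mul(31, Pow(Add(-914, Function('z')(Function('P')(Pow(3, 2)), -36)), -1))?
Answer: Add(Rational(-14167, 385064), Mul(Rational(651, 385064), Pow(37, Rational(1, 2)))) ≈ -0.026508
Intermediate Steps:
Function('P')(G) = 6 (Function('P')(G) = Add(5, Mul(G, Pow(G, -1))) = Add(5, 1) = 6)
Function('z')(n, o) = Mul(-7, Pow(Add(Pow(n, 2), Pow(o, 2)), Rational(1, 2)))
Mul(31, Pow(Add(-914, Function('z')(Function('P')(Pow(3, 2)), -36)), -1)) = Mul(31, Pow(Add(-914, Mul(-7, Pow(Add(Pow(6, 2), Pow(-36, 2)), Rational(1, 2)))), -1)) = Mul(31, Pow(Add(-914, Mul(-7, Pow(Add(36, 1296), Rational(1, 2)))), -1)) = Mul(31, Pow(Add(-914, Mul(-7, Pow(1332, Rational(1, 2)))), -1)) = Mul(31, Pow(Add(-914, Mul(-7, Mul(6, Pow(37, Rational(1, 2))))), -1)) = Mul(31, Pow(Add(-914, Mul(-42, Pow(37, Rational(1, 2)))), -1))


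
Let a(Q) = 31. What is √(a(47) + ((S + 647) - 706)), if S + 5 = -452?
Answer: I*√485 ≈ 22.023*I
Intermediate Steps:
S = -457 (S = -5 - 452 = -457)
√(a(47) + ((S + 647) - 706)) = √(31 + ((-457 + 647) - 706)) = √(31 + (190 - 706)) = √(31 - 516) = √(-485) = I*√485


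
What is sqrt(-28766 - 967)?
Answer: I*sqrt(29733) ≈ 172.43*I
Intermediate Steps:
sqrt(-28766 - 967) = sqrt(-29733) = I*sqrt(29733)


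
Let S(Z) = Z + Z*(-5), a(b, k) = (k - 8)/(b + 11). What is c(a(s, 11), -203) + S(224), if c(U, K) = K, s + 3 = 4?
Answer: -1099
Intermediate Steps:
s = 1 (s = -3 + 4 = 1)
a(b, k) = (-8 + k)/(11 + b)
S(Z) = -4*Z (S(Z) = Z - 5*Z = -4*Z)
c(a(s, 11), -203) + S(224) = -203 - 4*224 = -203 - 896 = -1099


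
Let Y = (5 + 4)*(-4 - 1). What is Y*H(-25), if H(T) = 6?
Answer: -270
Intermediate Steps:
Y = -45 (Y = 9*(-5) = -45)
Y*H(-25) = -45*6 = -270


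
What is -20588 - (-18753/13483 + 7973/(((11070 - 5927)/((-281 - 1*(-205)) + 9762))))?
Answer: -17761030653/498871 ≈ -35602.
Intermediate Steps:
-20588 - (-18753/13483 + 7973/(((11070 - 5927)/((-281 - 1*(-205)) + 9762)))) = -20588 - (-18753*1/13483 + 7973/((5143/((-281 + 205) + 9762)))) = -20588 - (-18753/13483 + 7973/((5143/(-76 + 9762)))) = -20588 - (-18753/13483 + 7973/((5143/9686))) = -20588 - (-18753/13483 + 7973/((5143*(1/9686)))) = -20588 - (-18753/13483 + 7973/(5143/9686)) = -20588 - (-18753/13483 + 7973*(9686/5143)) = -20588 - (-18753/13483 + 77226478/5143) = -20588 - 1*7490274505/498871 = -20588 - 7490274505/498871 = -17761030653/498871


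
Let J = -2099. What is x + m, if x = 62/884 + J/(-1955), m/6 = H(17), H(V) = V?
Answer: 5242799/50830 ≈ 103.14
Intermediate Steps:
m = 102 (m = 6*17 = 102)
x = 58139/50830 (x = 62/884 - 2099/(-1955) = 62*(1/884) - 2099*(-1/1955) = 31/442 + 2099/1955 = 58139/50830 ≈ 1.1438)
x + m = 58139/50830 + 102 = 5242799/50830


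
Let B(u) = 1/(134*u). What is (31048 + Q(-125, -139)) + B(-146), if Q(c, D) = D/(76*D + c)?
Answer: 6492747925315/209119596 ≈ 31048.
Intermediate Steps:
Q(c, D) = D/(c + 76*D)
B(u) = 1/(134*u)
(31048 + Q(-125, -139)) + B(-146) = (31048 - 139/(-125 + 76*(-139))) + (1/134)/(-146) = (31048 - 139/(-125 - 10564)) + (1/134)*(-1/146) = (31048 - 139/(-10689)) - 1/19564 = (31048 - 139*(-1/10689)) - 1/19564 = (31048 + 139/10689) - 1/19564 = 331872211/10689 - 1/19564 = 6492747925315/209119596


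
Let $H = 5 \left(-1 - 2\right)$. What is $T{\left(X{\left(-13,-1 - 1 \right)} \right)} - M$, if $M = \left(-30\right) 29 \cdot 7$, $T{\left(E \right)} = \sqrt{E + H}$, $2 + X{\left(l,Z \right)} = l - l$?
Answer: $6090 + i \sqrt{17} \approx 6090.0 + 4.1231 i$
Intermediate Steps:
$H = -15$ ($H = 5 \left(-3\right) = -15$)
$X{\left(l,Z \right)} = -2$ ($X{\left(l,Z \right)} = -2 + \left(l - l\right) = -2 + 0 = -2$)
$T{\left(E \right)} = \sqrt{-15 + E}$ ($T{\left(E \right)} = \sqrt{E - 15} = \sqrt{-15 + E}$)
$M = -6090$ ($M = \left(-870\right) 7 = -6090$)
$T{\left(X{\left(-13,-1 - 1 \right)} \right)} - M = \sqrt{-15 - 2} - -6090 = \sqrt{-17} + 6090 = i \sqrt{17} + 6090 = 6090 + i \sqrt{17}$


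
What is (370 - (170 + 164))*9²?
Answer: 2916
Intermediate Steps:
(370 - (170 + 164))*9² = (370 - 1*334)*81 = (370 - 334)*81 = 36*81 = 2916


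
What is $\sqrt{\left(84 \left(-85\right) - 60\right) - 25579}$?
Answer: $i \sqrt{32779} \approx 181.05 i$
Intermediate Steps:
$\sqrt{\left(84 \left(-85\right) - 60\right) - 25579} = \sqrt{\left(-7140 - 60\right) - 25579} = \sqrt{-7200 - 25579} = \sqrt{-32779} = i \sqrt{32779}$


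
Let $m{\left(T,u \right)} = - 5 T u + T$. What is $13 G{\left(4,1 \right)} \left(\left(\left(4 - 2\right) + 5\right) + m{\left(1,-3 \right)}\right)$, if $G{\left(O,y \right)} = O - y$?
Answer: $897$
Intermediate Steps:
$m{\left(T,u \right)} = T - 5 T u$ ($m{\left(T,u \right)} = - 5 T u + T = T - 5 T u$)
$13 G{\left(4,1 \right)} \left(\left(\left(4 - 2\right) + 5\right) + m{\left(1,-3 \right)}\right) = 13 \left(4 - 1\right) \left(\left(\left(4 - 2\right) + 5\right) + 1 \left(1 - -15\right)\right) = 13 \left(4 - 1\right) \left(\left(2 + 5\right) + 1 \left(1 + 15\right)\right) = 13 \cdot 3 \left(7 + 1 \cdot 16\right) = 39 \left(7 + 16\right) = 39 \cdot 23 = 897$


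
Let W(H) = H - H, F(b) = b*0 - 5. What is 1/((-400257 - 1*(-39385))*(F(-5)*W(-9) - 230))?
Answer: 1/83000560 ≈ 1.2048e-8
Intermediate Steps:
F(b) = -5 (F(b) = 0 - 5 = -5)
W(H) = 0
1/((-400257 - 1*(-39385))*(F(-5)*W(-9) - 230)) = 1/((-400257 - 1*(-39385))*(-5*0 - 230)) = 1/((-400257 + 39385)*(0 - 230)) = 1/(-360872*(-230)) = -1/360872*(-1/230) = 1/83000560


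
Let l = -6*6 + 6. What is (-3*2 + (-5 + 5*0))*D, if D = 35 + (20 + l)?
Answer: -275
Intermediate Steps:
l = -30 (l = -36 + 6 = -30)
D = 25 (D = 35 + (20 - 30) = 35 - 10 = 25)
(-3*2 + (-5 + 5*0))*D = (-3*2 + (-5 + 5*0))*25 = (-6 + (-5 + 0))*25 = (-6 - 5)*25 = -11*25 = -275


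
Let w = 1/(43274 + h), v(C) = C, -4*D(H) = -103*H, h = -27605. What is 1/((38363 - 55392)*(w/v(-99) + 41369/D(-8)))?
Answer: 319553586/1092799895952905 ≈ 2.9242e-7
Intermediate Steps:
D(H) = 103*H/4 (D(H) = -(-103)*H/4 = 103*H/4)
w = 1/15669 (w = 1/(43274 - 27605) = 1/15669 ≈ 6.3820e-5)
1/((38363 - 55392)*(w/v(-99) + 41369/D(-8))) = 1/((38363 - 55392)*((1/15669)/(-99) + 41369/(((103/4)*(-8))))) = 1/((-17029)*((1/15669)*(-1/99) + 41369/(-206))) = -1/(17029*(-1/1551231 + 41369*(-1/206))) = -1/(17029*(-1/1551231 - 41369/206)) = -1/(17029*(-64172875445/319553586)) = -1/17029*(-319553586/64172875445) = 319553586/1092799895952905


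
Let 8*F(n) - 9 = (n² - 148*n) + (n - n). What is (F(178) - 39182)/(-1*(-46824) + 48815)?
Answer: -308107/765112 ≈ -0.40270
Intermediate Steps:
F(n) = 9/8 - 37*n/2 + n²/8 (F(n) = 9/8 + ((n² - 148*n) + (n - n))/8 = 9/8 + ((n² - 148*n) + 0)/8 = 9/8 + (n² - 148*n)/8 = 9/8 + (-37*n/2 + n²/8) = 9/8 - 37*n/2 + n²/8)
(F(178) - 39182)/(-1*(-46824) + 48815) = ((9/8 - 37/2*178 + (⅛)*178²) - 39182)/(-1*(-46824) + 48815) = ((9/8 - 3293 + (⅛)*31684) - 39182)/(46824 + 48815) = ((9/8 - 3293 + 7921/2) - 39182)/95639 = (5349/8 - 39182)*(1/95639) = -308107/8*1/95639 = -308107/765112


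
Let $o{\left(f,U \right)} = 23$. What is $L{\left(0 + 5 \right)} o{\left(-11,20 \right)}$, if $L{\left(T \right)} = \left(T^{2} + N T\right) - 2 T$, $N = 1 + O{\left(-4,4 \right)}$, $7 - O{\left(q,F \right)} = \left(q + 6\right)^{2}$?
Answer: $805$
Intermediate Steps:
$O{\left(q,F \right)} = 7 - \left(6 + q\right)^{2}$ ($O{\left(q,F \right)} = 7 - \left(q + 6\right)^{2} = 7 - \left(6 + q\right)^{2}$)
$N = 4$ ($N = 1 + \left(7 - \left(6 - 4\right)^{2}\right) = 1 + \left(7 - 2^{2}\right) = 1 + \left(7 - 4\right) = 1 + 3 = 4$)
$L{\left(T \right)} = T^{2} + 2 T$ ($L{\left(T \right)} = \left(T^{2} + 4 T\right) - 2 T = T^{2} + 2 T$)
$L{\left(0 + 5 \right)} o{\left(-11,20 \right)} = \left(0 + 5\right) \left(2 + \left(0 + 5\right)\right) 23 = 5 \left(2 + 5\right) 23 = 5 \cdot 7 \cdot 23 = 35 \cdot 23 = 805$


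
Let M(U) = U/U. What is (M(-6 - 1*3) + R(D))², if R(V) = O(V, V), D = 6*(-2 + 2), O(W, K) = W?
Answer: 1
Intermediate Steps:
D = 0 (D = 6*0 = 0)
R(V) = V
M(U) = 1
(M(-6 - 1*3) + R(D))² = (1 + 0)² = 1² = 1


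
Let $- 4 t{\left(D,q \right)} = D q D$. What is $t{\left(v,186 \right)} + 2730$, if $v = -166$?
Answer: $-1278624$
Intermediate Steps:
$t{\left(D,q \right)} = - \frac{q D^{2}}{4}$ ($t{\left(D,q \right)} = - \frac{D q D}{4} = - \frac{q D^{2}}{4}$)
$t{\left(v,186 \right)} + 2730 = \left(- \frac{1}{4}\right) 186 \left(-166\right)^{2} + 2730 = \left(- \frac{1}{4}\right) 186 \cdot 27556 + 2730 = -1281354 + 2730 = -1278624$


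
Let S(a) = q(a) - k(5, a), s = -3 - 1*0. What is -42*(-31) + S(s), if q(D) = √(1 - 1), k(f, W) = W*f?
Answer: 1317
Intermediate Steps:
s = -3 (s = -3 + 0 = -3)
q(D) = 0 (q(D) = √0 = 0)
S(a) = -5*a (S(a) = 0 - a*5 = 0 - 5*a = -5*a)
-42*(-31) + S(s) = -42*(-31) - 5*(-3) = 1302 + 15 = 1317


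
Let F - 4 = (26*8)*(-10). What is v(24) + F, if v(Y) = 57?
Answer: -2019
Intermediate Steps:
F = -2076 (F = 4 + (26*8)*(-10) = 4 + 208*(-10) = 4 - 2080 = -2076)
v(24) + F = 57 - 2076 = -2019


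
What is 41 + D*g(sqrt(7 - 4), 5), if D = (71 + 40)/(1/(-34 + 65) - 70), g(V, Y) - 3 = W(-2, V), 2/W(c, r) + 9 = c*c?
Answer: 133304/3615 ≈ 36.875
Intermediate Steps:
W(c, r) = 2/(-9 + c**2) (W(c, r) = 2/(-9 + c*c) = 2/(-9 + c**2))
g(V, Y) = 13/5 (g(V, Y) = 3 + 2/(-9 + (-2)**2) = 3 + 2/(-9 + 4) = 3 + 2/(-5) = 3 + 2*(-1/5) = 3 - 2/5 = 13/5)
D = -1147/723 (D = 111/(1/31 - 70) = 111/(-2169/31) = 111*(-31/2169) = -1147/723 ≈ -1.5864)
41 + D*g(sqrt(7 - 4), 5) = 41 - 1147/723*13/5 = 41 - 14911/3615 = 133304/3615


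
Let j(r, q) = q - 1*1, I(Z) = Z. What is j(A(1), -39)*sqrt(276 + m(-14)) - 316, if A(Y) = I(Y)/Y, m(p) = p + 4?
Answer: -316 - 40*sqrt(266) ≈ -968.38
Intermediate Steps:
m(p) = 4 + p
A(Y) = 1 (A(Y) = Y/Y = 1)
j(r, q) = -1 + q (j(r, q) = q - 1 = -1 + q)
j(A(1), -39)*sqrt(276 + m(-14)) - 316 = (-1 - 39)*sqrt(276 + (4 - 14)) - 316 = -40*sqrt(276 - 10) - 316 = -40*sqrt(266) - 316 = -316 - 40*sqrt(266)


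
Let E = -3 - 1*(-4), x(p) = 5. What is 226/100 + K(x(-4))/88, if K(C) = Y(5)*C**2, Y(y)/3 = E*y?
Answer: 14347/2200 ≈ 6.5214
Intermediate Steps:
E = 1 (E = -3 + 4 = 1)
Y(y) = 3*y (Y(y) = 3*(1*y) = 3*y)
K(C) = 15*C**2 (K(C) = (3*5)*C**2 = 15*C**2)
226/100 + K(x(-4))/88 = 226/100 + (15*5**2)/88 = 226*(1/100) + (15*25)*(1/88) = 113/50 + 375*(1/88) = 113/50 + 375/88 = 14347/2200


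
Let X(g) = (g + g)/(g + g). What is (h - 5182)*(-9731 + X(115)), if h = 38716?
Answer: -326285820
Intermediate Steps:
X(g) = 1 (X(g) = (2*g)/((2*g)) = (2*g)*(1/(2*g)) = 1)
(h - 5182)*(-9731 + X(115)) = (38716 - 5182)*(-9731 + 1) = 33534*(-9730) = -326285820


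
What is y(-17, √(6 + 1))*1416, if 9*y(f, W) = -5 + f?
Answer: -10384/3 ≈ -3461.3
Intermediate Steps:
y(f, W) = -5/9 + f/9 (y(f, W) = (-5 + f)/9 = -5/9 + f/9)
y(-17, √(6 + 1))*1416 = (-5/9 + (⅑)*(-17))*1416 = (-5/9 - 17/9)*1416 = -22/9*1416 = -10384/3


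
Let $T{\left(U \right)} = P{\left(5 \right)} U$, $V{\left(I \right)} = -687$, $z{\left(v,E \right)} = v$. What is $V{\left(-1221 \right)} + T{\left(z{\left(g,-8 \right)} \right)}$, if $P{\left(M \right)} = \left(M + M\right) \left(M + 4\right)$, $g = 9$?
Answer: $123$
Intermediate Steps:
$P{\left(M \right)} = 2 M \left(4 + M\right)$
$T{\left(U \right)} = 90 U$ ($T{\left(U \right)} = 2 \cdot 5 \left(4 + 5\right) U = 2 \cdot 5 \cdot 9 U = 90 U$)
$V{\left(-1221 \right)} + T{\left(z{\left(g,-8 \right)} \right)} = -687 + 90 \cdot 9 = -687 + 810 = 123$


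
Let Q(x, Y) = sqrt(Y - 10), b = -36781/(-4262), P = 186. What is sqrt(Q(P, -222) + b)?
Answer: sqrt(156760622 + 36329288*I*sqrt(58))/4262 ≈ 3.615 + 2.1067*I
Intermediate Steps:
b = 36781/4262 (b = -36781*(-1/4262) = 36781/4262 ≈ 8.6300)
Q(x, Y) = sqrt(-10 + Y)
sqrt(Q(P, -222) + b) = sqrt(sqrt(-10 - 222) + 36781/4262) = sqrt(sqrt(-232) + 36781/4262) = sqrt(2*I*sqrt(58) + 36781/4262) = sqrt(36781/4262 + 2*I*sqrt(58))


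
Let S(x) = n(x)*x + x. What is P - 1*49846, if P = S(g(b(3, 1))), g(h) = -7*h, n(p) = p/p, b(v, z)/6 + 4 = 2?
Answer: -49678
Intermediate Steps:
b(v, z) = -12 (b(v, z) = -24 + 6*2 = -24 + 12 = -12)
n(p) = 1
S(x) = 2*x (S(x) = 1*x + x = x + x = 2*x)
P = 168 (P = 2*(-7*(-12)) = 2*84 = 168)
P - 1*49846 = 168 - 1*49846 = 168 - 49846 = -49678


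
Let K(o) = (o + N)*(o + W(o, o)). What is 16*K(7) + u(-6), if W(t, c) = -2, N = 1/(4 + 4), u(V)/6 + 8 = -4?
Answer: 498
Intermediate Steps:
u(V) = -72 (u(V) = -48 + 6*(-4) = -48 - 24 = -72)
N = ⅛ (N = 1/8 = ⅛ ≈ 0.12500)
K(o) = (-2 + o)*(⅛ + o) (K(o) = (o + ⅛)*(o - 2) = (⅛ + o)*(-2 + o) = (-2 + o)*(⅛ + o))
16*K(7) + u(-6) = 16*(-¼ + 7² - 15/8*7) - 72 = 16*(-¼ + 49 - 105/8) - 72 = 16*(285/8) - 72 = 570 - 72 = 498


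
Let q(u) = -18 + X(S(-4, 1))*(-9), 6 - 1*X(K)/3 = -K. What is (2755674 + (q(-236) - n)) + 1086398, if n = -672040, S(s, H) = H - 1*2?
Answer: 4513959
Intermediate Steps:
S(s, H) = -2 + H (S(s, H) = H - 2 = -2 + H)
X(K) = 18 + 3*K (X(K) = 18 - (-3)*K = 18 + 3*K)
q(u) = -153 (q(u) = -18 + (18 + 3*(-2 + 1))*(-9) = -18 + (18 + 3*(-1))*(-9) = -18 + (18 - 3)*(-9) = -18 + 15*(-9) = -18 - 135 = -153)
(2755674 + (q(-236) - n)) + 1086398 = (2755674 + (-153 - 1*(-672040))) + 1086398 = (2755674 + (-153 + 672040)) + 1086398 = (2755674 + 671887) + 1086398 = 3427561 + 1086398 = 4513959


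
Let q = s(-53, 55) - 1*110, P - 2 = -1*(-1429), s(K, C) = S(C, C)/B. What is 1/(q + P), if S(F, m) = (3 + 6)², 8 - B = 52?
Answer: 44/58043 ≈ 0.00075806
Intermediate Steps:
B = -44 (B = 8 - 1*52 = 8 - 52 = -44)
S(F, m) = 81 (S(F, m) = 9² = 81)
s(K, C) = -81/44 (s(K, C) = 81/(-44) = 81*(-1/44) = -81/44)
P = 1431 (P = 2 - 1*(-1429) = 2 + 1429 = 1431)
q = -4921/44 (q = -81/44 - 1*110 = -81/44 - 110 = -4921/44 ≈ -111.84)
1/(q + P) = 1/(-4921/44 + 1431) = 1/(58043/44) = 44/58043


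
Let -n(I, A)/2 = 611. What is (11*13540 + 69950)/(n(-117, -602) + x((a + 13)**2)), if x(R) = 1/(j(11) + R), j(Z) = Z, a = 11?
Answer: -128488430/717313 ≈ -179.12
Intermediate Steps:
n(I, A) = -1222 (n(I, A) = -2*611 = -1222)
x(R) = 1/(11 + R)
(11*13540 + 69950)/(n(-117, -602) + x((a + 13)**2)) = (11*13540 + 69950)/(-1222 + 1/(11 + (11 + 13)**2)) = (148940 + 69950)/(-1222 + 1/(11 + 24**2)) = 218890/(-1222 + 1/(11 + 576)) = 218890/(-1222 + 1/587) = 218890/(-717313/587) = 218890*(-587/717313) = -128488430/717313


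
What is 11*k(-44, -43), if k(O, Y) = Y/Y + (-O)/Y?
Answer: -11/43 ≈ -0.25581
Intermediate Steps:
k(O, Y) = 1 - O/Y
11*k(-44, -43) = 11*((-43 - 1*(-44))/(-43)) = 11*(-(-43 + 44)/43) = 11*(-1/43*1) = 11*(-1/43) = -11/43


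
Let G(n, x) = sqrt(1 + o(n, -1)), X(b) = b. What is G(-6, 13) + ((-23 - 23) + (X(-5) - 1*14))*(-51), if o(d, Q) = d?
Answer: 3315 + I*sqrt(5) ≈ 3315.0 + 2.2361*I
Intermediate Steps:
G(n, x) = sqrt(1 + n)
G(-6, 13) + ((-23 - 23) + (X(-5) - 1*14))*(-51) = sqrt(1 - 6) + ((-23 - 23) + (-5 - 1*14))*(-51) = sqrt(-5) + (-46 + (-5 - 14))*(-51) = I*sqrt(5) + (-46 - 19)*(-51) = I*sqrt(5) - 65*(-51) = I*sqrt(5) + 3315 = 3315 + I*sqrt(5)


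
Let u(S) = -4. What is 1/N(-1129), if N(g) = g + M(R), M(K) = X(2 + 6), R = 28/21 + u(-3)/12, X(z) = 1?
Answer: -1/1128 ≈ -0.00088653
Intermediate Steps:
R = 1 (R = 28/21 - 4/12 = 28*(1/21) - 4*1/12 = 4/3 - ⅓ = 1)
M(K) = 1
N(g) = 1 + g (N(g) = g + 1 = 1 + g)
1/N(-1129) = 1/(1 - 1129) = 1/(-1128) = -1/1128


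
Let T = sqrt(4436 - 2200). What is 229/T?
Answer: 229*sqrt(559)/1118 ≈ 4.8428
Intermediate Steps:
T = 2*sqrt(559) (T = sqrt(2236) = 2*sqrt(559) ≈ 47.286)
229/T = 229/((2*sqrt(559))) = 229*(sqrt(559)/1118) = 229*sqrt(559)/1118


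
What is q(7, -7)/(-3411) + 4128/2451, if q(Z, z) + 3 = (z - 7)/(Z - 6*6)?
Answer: 3166795/1879461 ≈ 1.6849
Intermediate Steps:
q(Z, z) = -3 + (-7 + z)/(-36 + Z) (q(Z, z) = -3 + (z - 7)/(Z - 6*6) = -3 + (-7 + z)/(Z - 36) = -3 + (-7 + z)/(-36 + Z))
q(7, -7)/(-3411) + 4128/2451 = ((101 - 7 - 3*7)/(-36 + 7))/(-3411) + 4128/2451 = ((101 - 7 - 21)/(-29))*(-1/3411) + 4128*(1/2451) = -1/29*73*(-1/3411) + 32/19 = -73/29*(-1/3411) + 32/19 = 73/98919 + 32/19 = 3166795/1879461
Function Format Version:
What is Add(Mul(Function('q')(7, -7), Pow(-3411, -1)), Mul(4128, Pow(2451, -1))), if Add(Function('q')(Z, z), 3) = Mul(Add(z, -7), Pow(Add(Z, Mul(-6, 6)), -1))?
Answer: Rational(3166795, 1879461) ≈ 1.6849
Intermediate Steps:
Function('q')(Z, z) = Add(-3, Mul(Pow(Add(-36, Z), -1), Add(-7, z))) (Function('q')(Z, z) = Add(-3, Mul(Add(z, -7), Pow(Add(Z, Mul(-6, 6)), -1))) = Add(-3, Mul(Add(-7, z), Pow(Add(Z, -36), -1))) = Add(-3, Mul(Add(-7, z), Pow(Add(-36, Z), -1))) = Add(-3, Mul(Pow(Add(-36, Z), -1), Add(-7, z))))
Add(Mul(Function('q')(7, -7), Pow(-3411, -1)), Mul(4128, Pow(2451, -1))) = Add(Mul(Mul(Pow(Add(-36, 7), -1), Add(101, -7, Mul(-3, 7))), Pow(-3411, -1)), Mul(4128, Pow(2451, -1))) = Add(Mul(Mul(Pow(-29, -1), Add(101, -7, -21)), Rational(-1, 3411)), Mul(4128, Rational(1, 2451))) = Add(Mul(Mul(Rational(-1, 29), 73), Rational(-1, 3411)), Rational(32, 19)) = Add(Mul(Rational(-73, 29), Rational(-1, 3411)), Rational(32, 19)) = Add(Rational(73, 98919), Rational(32, 19)) = Rational(3166795, 1879461)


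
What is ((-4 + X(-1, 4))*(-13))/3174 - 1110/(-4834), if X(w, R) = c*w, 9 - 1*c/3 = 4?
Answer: 2358569/7671558 ≈ 0.30744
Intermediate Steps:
c = 15 (c = 27 - 3*4 = 27 - 12 = 15)
X(w, R) = 15*w
((-4 + X(-1, 4))*(-13))/3174 - 1110/(-4834) = ((-4 + 15*(-1))*(-13))/3174 - 1110/(-4834) = ((-4 - 15)*(-13))*(1/3174) - 1110*(-1/4834) = -19*(-13)*(1/3174) + 555/2417 = 247*(1/3174) + 555/2417 = 247/3174 + 555/2417 = 2358569/7671558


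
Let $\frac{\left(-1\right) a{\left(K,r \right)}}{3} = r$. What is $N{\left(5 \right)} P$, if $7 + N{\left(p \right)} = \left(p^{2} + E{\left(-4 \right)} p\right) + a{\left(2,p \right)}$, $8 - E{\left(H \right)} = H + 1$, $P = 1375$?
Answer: $79750$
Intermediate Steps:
$a{\left(K,r \right)} = - 3 r$
$E{\left(H \right)} = 7 - H$ ($E{\left(H \right)} = 8 - \left(H + 1\right) = 8 - \left(1 + H\right) = 7 - H$)
$N{\left(p \right)} = -7 + p^{2} + 8 p$ ($N{\left(p \right)} = -7 - \left(- p^{2} + 3 p - \left(7 - -4\right) p\right) = -7 - \left(- p^{2} + 3 p - \left(7 + 4\right) p\right) = -7 - \left(- p^{2} - 8 p\right) = -7 + \left(p^{2} + 8 p\right) = -7 + p^{2} + 8 p$)
$N{\left(5 \right)} P = \left(-7 + 5^{2} + 8 \cdot 5\right) 1375 = \left(-7 + 25 + 40\right) 1375 = 58 \cdot 1375 = 79750$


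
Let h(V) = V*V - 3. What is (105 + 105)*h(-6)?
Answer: 6930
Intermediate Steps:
h(V) = -3 + V**2 (h(V) = V**2 - 3 = -3 + V**2)
(105 + 105)*h(-6) = (105 + 105)*(-3 + (-6)**2) = 210*(-3 + 36) = 210*33 = 6930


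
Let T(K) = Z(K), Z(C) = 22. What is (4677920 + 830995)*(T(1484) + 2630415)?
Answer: 14490853845855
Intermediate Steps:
T(K) = 22
(4677920 + 830995)*(T(1484) + 2630415) = (4677920 + 830995)*(22 + 2630415) = 5508915*2630437 = 14490853845855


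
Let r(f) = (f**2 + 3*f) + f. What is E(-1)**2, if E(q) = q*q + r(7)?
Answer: 6084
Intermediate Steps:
r(f) = f**2 + 4*f
E(q) = 77 + q**2 (E(q) = q*q + 7*(4 + 7) = q**2 + 7*11 = q**2 + 77 = 77 + q**2)
E(-1)**2 = (77 + (-1)**2)**2 = (77 + 1)**2 = 78**2 = 6084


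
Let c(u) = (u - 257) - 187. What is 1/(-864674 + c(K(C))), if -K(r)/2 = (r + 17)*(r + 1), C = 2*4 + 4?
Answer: -1/865872 ≈ -1.1549e-6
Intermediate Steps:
C = 12 (C = 8 + 4 = 12)
K(r) = -2*(1 + r)*(17 + r) (K(r) = -2*(r + 17)*(r + 1) = -2*(17 + r)*(1 + r) = -2*(1 + r)*(17 + r))
c(u) = -444 + u (c(u) = (-257 + u) - 187 = -444 + u)
1/(-864674 + c(K(C))) = 1/(-864674 + (-444 + (-34 - 36*12 - 2*12²))) = 1/(-864674 + (-444 + (-34 - 432 - 2*144))) = 1/(-864674 + (-444 + (-34 - 432 - 288))) = 1/(-864674 + (-444 - 754)) = 1/(-864674 - 1198) = 1/(-865872) = -1/865872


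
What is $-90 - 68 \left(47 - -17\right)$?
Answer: $-4442$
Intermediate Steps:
$-90 - 68 \left(47 - -17\right) = -90 - 68 \left(47 + 17\right) = -90 - 4352 = -4442$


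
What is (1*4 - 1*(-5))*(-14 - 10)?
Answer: -216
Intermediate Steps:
(1*4 - 1*(-5))*(-14 - 10) = (4 + 5)*(-24) = 9*(-24) = -216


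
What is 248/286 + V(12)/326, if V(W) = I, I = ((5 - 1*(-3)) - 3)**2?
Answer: 43999/46618 ≈ 0.94382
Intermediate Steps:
I = 25 (I = ((5 + 3) - 3)**2 = (8 - 3)**2 = 5**2 = 25)
V(W) = 25
248/286 + V(12)/326 = 248/286 + 25/326 = 248*(1/286) + 25*(1/326) = 124/143 + 25/326 = 43999/46618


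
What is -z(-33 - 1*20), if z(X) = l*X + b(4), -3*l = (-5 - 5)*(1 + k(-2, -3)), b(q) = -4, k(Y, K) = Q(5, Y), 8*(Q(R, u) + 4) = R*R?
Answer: 313/12 ≈ 26.083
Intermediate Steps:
Q(R, u) = -4 + R²/8 (Q(R, u) = -4 + (R*R)/8 = -4 + R²/8)
k(Y, K) = -7/8 (k(Y, K) = -4 + (⅛)*5² = -4 + (⅛)*25 = -4 + 25/8 = -7/8)
l = 5/12 (l = -(-5 - 5)*(1 - 7/8)/3 = -(-10)/(3*8) = -⅓*(-5/4) = 5/12 ≈ 0.41667)
z(X) = -4 + 5*X/12 (z(X) = 5*X/12 - 4 = -4 + 5*X/12)
-z(-33 - 1*20) = -(-4 + 5*(-33 - 1*20)/12) = -(-4 + 5*(-33 - 20)/12) = -(-4 + (5/12)*(-53)) = -(-4 - 265/12) = -1*(-313/12) = 313/12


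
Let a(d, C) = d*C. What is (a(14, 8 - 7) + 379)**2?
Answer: 154449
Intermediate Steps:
a(d, C) = C*d
(a(14, 8 - 7) + 379)**2 = ((8 - 7)*14 + 379)**2 = (1*14 + 379)**2 = (14 + 379)**2 = 393**2 = 154449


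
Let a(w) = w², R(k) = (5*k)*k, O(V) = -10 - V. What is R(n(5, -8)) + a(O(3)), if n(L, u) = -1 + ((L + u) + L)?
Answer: 174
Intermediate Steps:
n(L, u) = -1 + u + 2*L (n(L, u) = -1 + (u + 2*L) = -1 + u + 2*L)
R(k) = 5*k²
R(n(5, -8)) + a(O(3)) = 5*(-1 - 8 + 2*5)² + (-10 - 1*3)² = 5*(-1 - 8 + 10)² + (-10 - 3)² = 5*1² + (-13)² = 5*1 + 169 = 5 + 169 = 174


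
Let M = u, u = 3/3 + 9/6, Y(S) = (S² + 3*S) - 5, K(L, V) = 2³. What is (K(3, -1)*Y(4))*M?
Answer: 460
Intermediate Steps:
K(L, V) = 8
Y(S) = -5 + S² + 3*S
u = 5/2 (u = 3*(⅓) + 9*(⅙) = 1 + 3/2 = 5/2 ≈ 2.5000)
M = 5/2 ≈ 2.5000
(K(3, -1)*Y(4))*M = (8*(-5 + 4² + 3*4))*(5/2) = (8*(-5 + 16 + 12))*(5/2) = (8*23)*(5/2) = 184*(5/2) = 460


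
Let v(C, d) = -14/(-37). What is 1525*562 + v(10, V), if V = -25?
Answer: 31710864/37 ≈ 8.5705e+5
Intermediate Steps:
v(C, d) = 14/37 (v(C, d) = -14*(-1/37) = 14/37)
1525*562 + v(10, V) = 1525*562 + 14/37 = 857050 + 14/37 = 31710864/37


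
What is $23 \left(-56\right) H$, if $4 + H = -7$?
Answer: $14168$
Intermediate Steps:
$H = -11$ ($H = -4 - 7 = -11$)
$23 \left(-56\right) H = 23 \left(-56\right) \left(-11\right) = \left(-1288\right) \left(-11\right) = 14168$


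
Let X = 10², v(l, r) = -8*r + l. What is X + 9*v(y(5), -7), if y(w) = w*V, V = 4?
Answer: 784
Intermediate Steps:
y(w) = 4*w (y(w) = w*4 = 4*w)
v(l, r) = l - 8*r
X = 100
X + 9*v(y(5), -7) = 100 + 9*(4*5 - 8*(-7)) = 100 + 9*(20 + 56) = 100 + 9*76 = 100 + 684 = 784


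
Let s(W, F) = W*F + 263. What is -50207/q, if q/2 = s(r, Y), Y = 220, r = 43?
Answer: -50207/19446 ≈ -2.5819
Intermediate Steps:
s(W, F) = 263 + F*W (s(W, F) = F*W + 263 = 263 + F*W)
q = 19446 (q = 2*(263 + 220*43) = 2*(263 + 9460) = 2*9723 = 19446)
-50207/q = -50207/19446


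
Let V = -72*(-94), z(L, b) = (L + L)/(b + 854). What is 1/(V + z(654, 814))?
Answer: 139/940861 ≈ 0.00014774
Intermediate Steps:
z(L, b) = 2*L/(854 + b) (z(L, b) = (2*L)/(854 + b) = 2*L/(854 + b))
V = 6768 (V = -36*(-188) = 6768)
1/(V + z(654, 814)) = 1/(6768 + 2*654/(854 + 814)) = 1/(6768 + 2*654/1668) = 1/(6768 + 2*654*(1/1668)) = 1/(6768 + 109/139) = 1/(940861/139) = 139/940861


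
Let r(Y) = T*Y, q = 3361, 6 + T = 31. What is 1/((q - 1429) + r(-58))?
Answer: 1/482 ≈ 0.0020747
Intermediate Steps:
T = 25 (T = -6 + 31 = 25)
r(Y) = 25*Y
1/((q - 1429) + r(-58)) = 1/((3361 - 1429) + 25*(-58)) = 1/(1932 - 1450) = 1/482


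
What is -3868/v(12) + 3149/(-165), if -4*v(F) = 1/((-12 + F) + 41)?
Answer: 104664931/165 ≈ 6.3433e+5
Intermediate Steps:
v(F) = -1/(4*(29 + F)) (v(F) = -1/(4*((-12 + F) + 41)) = -1/(4*(29 + F)))
-3868/v(12) + 3149/(-165) = -3868/((-1/(116 + 4*12))) + 3149/(-165) = -3868/((-1/(116 + 48))) + 3149*(-1/165) = -3868/((-1/164)) - 3149/165 = -3868/((-1*1/164)) - 3149/165 = -3868/(-1/164) - 3149/165 = -3868*(-164) - 3149/165 = 634352 - 3149/165 = 104664931/165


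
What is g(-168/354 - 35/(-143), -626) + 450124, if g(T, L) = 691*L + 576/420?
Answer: 614578/35 ≈ 17559.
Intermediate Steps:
g(T, L) = 48/35 + 691*L (g(T, L) = 691*L + 576*(1/420) = 691*L + 48/35 = 48/35 + 691*L)
g(-168/354 - 35/(-143), -626) + 450124 = (48/35 + 691*(-626)) + 450124 = (48/35 - 432566) + 450124 = -15139762/35 + 450124 = 614578/35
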